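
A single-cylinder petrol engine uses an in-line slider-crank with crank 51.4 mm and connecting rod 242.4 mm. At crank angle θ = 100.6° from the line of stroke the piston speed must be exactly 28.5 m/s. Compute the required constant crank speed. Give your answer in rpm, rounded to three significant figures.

For an in-line slider-crank, |v_piston| = rω|sinθ|·[1 + r cosθ/√(L² − r² sin²θ)].
With r = 0.0514 m, L = 0.2424 m, θ = 100.6°: the bracketed kinematic factor |dx/dθ| = 0.048508 m.
ω = v/|dx/dθ| = 28.5/0.048508 = 587.53 rad/s.
N = 60ω/(2π) = 5610.5 rpm.

5610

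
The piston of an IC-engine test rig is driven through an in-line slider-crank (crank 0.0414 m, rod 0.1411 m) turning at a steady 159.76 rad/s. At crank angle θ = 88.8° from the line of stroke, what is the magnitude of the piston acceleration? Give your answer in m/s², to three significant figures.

302

ω = 159.8 rad/s
x(θ) = r cosθ + √(L² − r² sin²θ); with ω constant, a = ω²·d²x/dθ².
d²x/dθ² = −r cosθ − r²(cos2θ)/√u − r⁴ sin²2θ/(4u^{3/2}),  u = L² − r² sin²θ = 0.018196 m².
Substituting r = 0.0414 m, L = 0.1411 m, θ = 88.8°: d²x/dθ² = +0.011827 m.
a = ω²·d²x/dθ² = (159.8)²·(+0.011827) = +301.87 m/s²;  |a| = 301.87 m/s².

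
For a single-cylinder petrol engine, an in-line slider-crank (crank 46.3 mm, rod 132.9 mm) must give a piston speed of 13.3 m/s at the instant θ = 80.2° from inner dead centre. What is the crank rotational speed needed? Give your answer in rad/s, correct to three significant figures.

For an in-line slider-crank, |v_piston| = rω|sinθ|·[1 + r cosθ/√(L² − r² sin²θ)].
With r = 0.0463 m, L = 0.1329 m, θ = 80.2°: the bracketed kinematic factor |dx/dθ| = 0.048505 m.
ω = v/|dx/dθ| = 13.3/0.048505 = 274.2 rad/s.

274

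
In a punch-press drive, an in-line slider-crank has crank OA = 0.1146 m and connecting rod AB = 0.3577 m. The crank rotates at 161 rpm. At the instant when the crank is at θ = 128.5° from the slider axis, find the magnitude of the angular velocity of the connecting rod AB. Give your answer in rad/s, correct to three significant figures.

3.47

ω = 16.86 rad/s (converted from 161 rpm).
The rod makes angle φ with the slider axis where L sinφ = r sinθ; differentiating, L cosφ·φ̇ = r ω cosθ.
L cosφ = √(L² − r² sin²θ) = 0.34627 m.
|ω_rod| = r ω |cosθ| / √(L² − r² sin²θ) = 0.1146·16.86·0.62251/0.34627 = 3.4735 rad/s.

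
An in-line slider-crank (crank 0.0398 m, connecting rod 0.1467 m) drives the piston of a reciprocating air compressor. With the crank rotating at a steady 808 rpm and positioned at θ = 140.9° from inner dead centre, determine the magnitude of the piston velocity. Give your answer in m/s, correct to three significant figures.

ω = 2π·808/60 = 84.61 rad/s
For an in-line slider-crank, x = r cosθ + √(L² − r² sin²θ), so v = −rω sinθ·[1 + r cosθ/√(L² − r² sin²θ)].
With r = 0.0398 m, L = 0.1467 m, θ = 140.9°: √(L² − r² sin²θ) = 0.14454 m.
v = −0.0398·84.61·0.63068·[1 + 0.0398·-0.77605/0.14454] = -1.67 m/s.
|v| = 1.67 m/s.

1.67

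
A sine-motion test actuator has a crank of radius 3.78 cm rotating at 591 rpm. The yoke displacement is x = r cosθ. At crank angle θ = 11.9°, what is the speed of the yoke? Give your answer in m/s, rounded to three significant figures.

0.482

ω = 61.89 rad/s (from 591 rpm).
x = r cosθ ⇒ ẋ = −rω sinθ.
|v| = rω|sinθ| = 0.0378·61.89·|sin 11.9°| = 0.4824 m/s.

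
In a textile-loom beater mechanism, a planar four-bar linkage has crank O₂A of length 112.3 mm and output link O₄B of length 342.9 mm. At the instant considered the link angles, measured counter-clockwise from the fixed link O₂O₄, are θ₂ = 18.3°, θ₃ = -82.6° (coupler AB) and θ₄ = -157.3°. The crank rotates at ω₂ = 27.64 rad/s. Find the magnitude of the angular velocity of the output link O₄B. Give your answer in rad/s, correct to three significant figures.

ω₂ = 27.64 rad/s
Differentiating the loop-closure r₂e^{iθ₂}+r₃e^{iθ₃}=r₁+r₄e^{iθ₄} gives r₂ω₂e^{iθ₂}+r₃ω₃e^{iθ₃}=r₄ω₄e^{iθ₄}.
Eliminating the other unknown: ω₄ = r₂ω₂ sin(θ₂−θ₃) / [r₄ sin(θ₄−θ₃)].
Numerator sine = +0.98196; denominator sine = -0.96456.
Result = 0.1123·27.64·(+0.98196) / (0.3429·(-0.96456)) = -9.2154 rad/s; magnitude 9.2154 rad/s.

9.22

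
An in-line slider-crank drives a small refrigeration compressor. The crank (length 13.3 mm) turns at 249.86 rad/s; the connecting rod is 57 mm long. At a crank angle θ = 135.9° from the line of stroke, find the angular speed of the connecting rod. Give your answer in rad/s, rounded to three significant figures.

42.4

ω = 249.9 rad/s
The rod makes angle φ with the slider axis where L sinφ = r sinθ; differentiating, L cosφ·φ̇ = r ω cosθ.
L cosφ = √(L² − r² sin²θ) = 0.056244 m.
|ω_rod| = r ω |cosθ| / √(L² − r² sin²θ) = 0.0133·249.9·0.71813/0.056244 = 42.43 rad/s.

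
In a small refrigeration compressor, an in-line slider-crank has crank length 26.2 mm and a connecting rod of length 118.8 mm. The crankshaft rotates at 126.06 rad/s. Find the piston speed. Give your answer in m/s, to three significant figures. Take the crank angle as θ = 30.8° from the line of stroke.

2.01

ω = 126.1 rad/s
For an in-line slider-crank, x = r cosθ + √(L² − r² sin²θ), so v = −rω sinθ·[1 + r cosθ/√(L² − r² sin²θ)].
With r = 0.0262 m, L = 0.1188 m, θ = 30.8°: √(L² − r² sin²θ) = 0.11804 m.
v = −0.0262·126.1·0.51204·[1 + 0.0262·0.85896/0.11804] = -2.0136 m/s.
|v| = 2.0136 m/s.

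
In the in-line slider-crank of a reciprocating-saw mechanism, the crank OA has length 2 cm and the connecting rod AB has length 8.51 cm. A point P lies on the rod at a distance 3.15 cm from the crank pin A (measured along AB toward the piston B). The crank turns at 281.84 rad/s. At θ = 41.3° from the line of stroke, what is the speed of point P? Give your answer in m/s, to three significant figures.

4.78

ω = 281.8 rad/s.  Crank-pin speed |V_A| = rω = 5.6368 m/s, perpendicular to OA.
Rod angle: sinφ = −(r/L) sinθ ⇒ φ = -8.923°; ω_rod = −rω cosθ/√(L²−r²sin²θ) = -50.371 rad/s.
V_P = V_A + ω_rod × AP, with AP = 0.0315 m along the rod.
Components: V_Px = −rω sinθ − a·ω_rod·sinφ = -3.9664 m/s;  V_Py = rω cosθ + a·ω_rod·cosφ = +2.6672 m/s.
|V_P| = √(V_Px² + V_Py²) = 4.7798 m/s.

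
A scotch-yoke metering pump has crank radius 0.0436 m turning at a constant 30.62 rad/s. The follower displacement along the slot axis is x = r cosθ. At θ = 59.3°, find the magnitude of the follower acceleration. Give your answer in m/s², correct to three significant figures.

20.9

ω = 30.62 rad/s
x = r cosθ ⇒ ẍ = −rω² cosθ (ω constant).
|a| = rω²|cosθ| = 0.0436·(30.62)²·|cos 59.3°| = 20.87 m/s².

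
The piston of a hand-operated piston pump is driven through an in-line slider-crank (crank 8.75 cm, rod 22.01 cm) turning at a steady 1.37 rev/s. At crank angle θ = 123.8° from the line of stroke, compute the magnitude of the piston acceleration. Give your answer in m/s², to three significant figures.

4.54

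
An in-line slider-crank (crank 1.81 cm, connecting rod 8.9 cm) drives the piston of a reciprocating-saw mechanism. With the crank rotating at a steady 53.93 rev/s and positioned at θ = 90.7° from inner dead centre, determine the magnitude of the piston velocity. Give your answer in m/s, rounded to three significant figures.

ω = 2π·53.9 = 338.9 rad/s
For an in-line slider-crank, x = r cosθ + √(L² − r² sin²θ), so v = −rω sinθ·[1 + r cosθ/√(L² − r² sin²θ)].
With r = 0.0181 m, L = 0.089 m, θ = 90.7°: √(L² − r² sin²θ) = 0.08714 m.
v = −0.0181·338.9·0.99993·[1 + 0.0181·-0.01222/0.08714] = -6.1172 m/s.
|v| = 6.1172 m/s.

6.12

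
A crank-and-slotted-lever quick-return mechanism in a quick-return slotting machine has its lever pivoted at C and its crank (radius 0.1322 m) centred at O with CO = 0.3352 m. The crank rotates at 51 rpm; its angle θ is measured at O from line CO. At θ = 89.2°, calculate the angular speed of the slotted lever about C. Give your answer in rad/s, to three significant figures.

0.737

ω = 5.341 rad/s (from 51 rpm).
Crank pin A relative to C: A = (d + r cosθ, r sinθ); lever angle φ = atan2(r sinθ, d + r cosθ).
Differentiating tanφ: φ̇ = rω(d cosθ + r)/(d² + r² + 2dr cosθ).
d² + r² + 2dr cosθ = |CA|² = 0.131073 m²;  d cosθ + r = +0.13688 m.
|ω_lever| = |0.1322·5.341·+0.13688| / 0.131073 = 0.73732 rad/s.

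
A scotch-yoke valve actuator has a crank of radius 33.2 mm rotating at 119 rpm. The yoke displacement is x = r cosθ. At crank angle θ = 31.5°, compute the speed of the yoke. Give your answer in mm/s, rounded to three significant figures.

216

ω = 12.46 rad/s (from 119 rpm).
x = r cosθ ⇒ ẋ = −rω sinθ.
|v| = rω|sinθ| = 0.0332·12.46·|sin 31.5°| = 0.21617 m/s = 216.17 mm/s.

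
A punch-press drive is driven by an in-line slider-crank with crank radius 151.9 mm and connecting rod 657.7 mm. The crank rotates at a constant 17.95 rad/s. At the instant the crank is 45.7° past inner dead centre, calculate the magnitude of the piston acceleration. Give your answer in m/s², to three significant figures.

34.1

ω = 17.95 rad/s
x(θ) = r cosθ + √(L² − r² sin²θ); with ω constant, a = ω²·d²x/dθ².
d²x/dθ² = −r cosθ − r²(cos2θ)/√u − r⁴ sin²2θ/(4u^{3/2}),  u = L² − r² sin²θ = 0.420751 m².
Substituting r = 0.1519 m, L = 0.6577 m, θ = 45.7°: d²x/dθ² = -0.10571 m.
a = ω²·d²x/dθ² = (17.95)²·(-0.10571) = -34.059 m/s²;  |a| = 34.059 m/s².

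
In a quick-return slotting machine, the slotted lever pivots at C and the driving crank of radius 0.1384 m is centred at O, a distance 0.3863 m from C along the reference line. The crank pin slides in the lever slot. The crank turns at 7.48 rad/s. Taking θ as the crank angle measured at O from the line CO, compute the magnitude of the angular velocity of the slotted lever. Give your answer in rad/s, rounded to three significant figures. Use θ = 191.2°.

ω = 7.48 rad/s
Crank pin A relative to C: A = (d + r cosθ, r sinθ); lever angle φ = atan2(r sinθ, d + r cosθ).
Differentiating tanφ: φ̇ = rω(d cosθ + r)/(d² + r² + 2dr cosθ).
d² + r² + 2dr cosθ = |CA|² = 0.0634908 m²;  d cosθ + r = -0.24054 m.
|ω_lever| = |0.1384·7.48·-0.24054| / 0.0634908 = 3.9221 rad/s.

3.92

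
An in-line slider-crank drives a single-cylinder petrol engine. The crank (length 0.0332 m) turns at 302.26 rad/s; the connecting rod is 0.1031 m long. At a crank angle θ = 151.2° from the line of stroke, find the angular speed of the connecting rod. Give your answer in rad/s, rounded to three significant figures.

86.3

ω = 302.3 rad/s
The rod makes angle φ with the slider axis where L sinφ = r sinθ; differentiating, L cosφ·φ̇ = r ω cosθ.
L cosφ = √(L² − r² sin²θ) = 0.10185 m.
|ω_rod| = r ω |cosθ| / √(L² − r² sin²θ) = 0.0332·302.3·0.87631/0.10185 = 86.339 rad/s.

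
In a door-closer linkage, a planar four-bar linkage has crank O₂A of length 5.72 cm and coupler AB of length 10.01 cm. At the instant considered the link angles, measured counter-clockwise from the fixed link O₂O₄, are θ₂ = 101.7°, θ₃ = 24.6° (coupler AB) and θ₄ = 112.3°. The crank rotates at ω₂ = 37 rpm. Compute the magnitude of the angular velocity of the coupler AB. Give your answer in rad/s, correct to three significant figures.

0.408

ω₂ = 3.875 rad/s (from 37 rpm).
Differentiating the loop-closure r₂e^{iθ₂}+r₃e^{iθ₃}=r₁+r₄e^{iθ₄} gives r₂ω₂e^{iθ₂}+r₃ω₃e^{iθ₃}=r₄ω₄e^{iθ₄}.
Eliminating the other unknown: ω₃ = r₂ω₂ sin(θ₄−θ₂) / [r₃ sin(θ₃−θ₄)].
Numerator sine = +0.18395; denominator sine = -0.99919.
Result = 0.0572·3.875·(+0.18395) / (0.1001·(-0.99919)) = -0.40761 rad/s; magnitude 0.40761 rad/s.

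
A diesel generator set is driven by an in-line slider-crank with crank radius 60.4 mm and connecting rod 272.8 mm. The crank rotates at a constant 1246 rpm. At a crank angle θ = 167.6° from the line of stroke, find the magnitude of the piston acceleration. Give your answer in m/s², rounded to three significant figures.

ω = 2π·1246/60 = 130.5 rad/s
x(θ) = r cosθ + √(L² − r² sin²θ); with ω constant, a = ω²·d²x/dθ².
d²x/dθ² = −r cosθ − r²(cos2θ)/√u − r⁴ sin²2θ/(4u^{3/2}),  u = L² − r² sin²θ = 0.0742516 m².
Substituting r = 0.0604 m, L = 0.2728 m, θ = 167.6°: d²x/dθ² = +0.046809 m.
a = ω²·d²x/dθ² = (130.5)²·(+0.046809) = +796.93 m/s²;  |a| = 796.93 m/s².

797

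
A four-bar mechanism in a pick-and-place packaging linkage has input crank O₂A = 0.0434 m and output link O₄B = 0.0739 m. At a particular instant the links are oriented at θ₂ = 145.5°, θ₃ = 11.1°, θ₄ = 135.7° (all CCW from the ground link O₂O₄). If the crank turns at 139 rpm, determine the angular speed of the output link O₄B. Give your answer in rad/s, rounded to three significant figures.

ω₂ = 14.56 rad/s (from 139 rpm).
Differentiating the loop-closure r₂e^{iθ₂}+r₃e^{iθ₃}=r₁+r₄e^{iθ₄} gives r₂ω₂e^{iθ₂}+r₃ω₃e^{iθ₃}=r₄ω₄e^{iθ₄}.
Eliminating the other unknown: ω₄ = r₂ω₂ sin(θ₂−θ₃) / [r₄ sin(θ₄−θ₃)].
Numerator sine = +0.71447; denominator sine = +0.82314.
Result = 0.0434·14.56·(+0.71447) / (0.0739·(+0.82314)) = +7.42 rad/s; magnitude 7.42 rad/s.

7.42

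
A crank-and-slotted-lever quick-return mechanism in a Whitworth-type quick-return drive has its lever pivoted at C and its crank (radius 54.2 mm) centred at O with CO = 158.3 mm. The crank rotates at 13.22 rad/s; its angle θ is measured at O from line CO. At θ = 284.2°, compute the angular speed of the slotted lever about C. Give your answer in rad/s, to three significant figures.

2.07

ω = 13.22 rad/s
Crank pin A relative to C: A = (d + r cosθ, r sinθ); lever angle φ = atan2(r sinθ, d + r cosθ).
Differentiating tanφ: φ̇ = rω(d cosθ + r)/(d² + r² + 2dr cosθ).
d² + r² + 2dr cosθ = |CA|² = 0.0322059 m²;  d cosθ + r = +0.093032 m.
|ω_lever| = |0.0542·13.22·+0.093032| / 0.0322059 = 2.0698 rad/s.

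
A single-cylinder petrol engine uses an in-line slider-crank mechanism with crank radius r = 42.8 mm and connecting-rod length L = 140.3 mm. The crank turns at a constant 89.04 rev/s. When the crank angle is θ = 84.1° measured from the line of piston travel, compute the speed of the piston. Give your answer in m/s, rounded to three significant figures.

24.6

ω = 2π·89 = 559.5 rad/s
For an in-line slider-crank, x = r cosθ + √(L² − r² sin²θ), so v = −rω sinθ·[1 + r cosθ/√(L² − r² sin²θ)].
With r = 0.0428 m, L = 0.1403 m, θ = 84.1°: √(L² − r² sin²θ) = 0.13368 m.
v = −0.0428·559.5·0.99470·[1 + 0.0428·0.10279/0.13368] = -24.602 m/s.
|v| = 24.602 m/s.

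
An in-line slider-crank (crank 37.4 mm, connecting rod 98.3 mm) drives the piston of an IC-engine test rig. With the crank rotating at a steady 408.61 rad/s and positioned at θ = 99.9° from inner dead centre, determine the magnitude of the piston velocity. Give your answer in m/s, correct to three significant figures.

ω = 408.6 rad/s
For an in-line slider-crank, x = r cosθ + √(L² − r² sin²θ), so v = −rω sinθ·[1 + r cosθ/√(L² − r² sin²θ)].
With r = 0.0374 m, L = 0.0983 m, θ = 99.9°: √(L² − r² sin²θ) = 0.091134 m.
v = −0.0374·408.6·0.98511·[1 + 0.0374·-0.17193/0.091134] = -13.992 m/s.
|v| = 13.992 m/s.

14.0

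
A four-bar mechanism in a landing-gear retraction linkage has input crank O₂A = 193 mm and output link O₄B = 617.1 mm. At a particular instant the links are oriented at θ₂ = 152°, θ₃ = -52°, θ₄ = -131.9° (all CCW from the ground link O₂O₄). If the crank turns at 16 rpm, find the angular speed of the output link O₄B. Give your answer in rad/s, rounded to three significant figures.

0.216

ω₂ = 1.676 rad/s (from 16 rpm).
Differentiating the loop-closure r₂e^{iθ₂}+r₃e^{iθ₃}=r₁+r₄e^{iθ₄} gives r₂ω₂e^{iθ₂}+r₃ω₃e^{iθ₃}=r₄ω₄e^{iθ₄}.
Eliminating the other unknown: ω₄ = r₂ω₂ sin(θ₂−θ₃) / [r₄ sin(θ₄−θ₃)].
Numerator sine = -0.40674; denominator sine = -0.98450.
Result = 0.193·1.676·(-0.40674) / (0.6171·(-0.98450)) = +0.21649 rad/s; magnitude 0.21649 rad/s.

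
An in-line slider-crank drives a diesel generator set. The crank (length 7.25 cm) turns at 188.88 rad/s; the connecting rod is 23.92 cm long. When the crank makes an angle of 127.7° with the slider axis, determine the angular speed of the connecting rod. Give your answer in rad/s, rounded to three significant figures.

36.1

ω = 188.9 rad/s
The rod makes angle φ with the slider axis where L sinφ = r sinθ; differentiating, L cosφ·φ̇ = r ω cosθ.
L cosφ = √(L² − r² sin²θ) = 0.23222 m.
|ω_rod| = r ω |cosθ| / √(L² − r² sin²θ) = 0.0725·188.9·0.61153/0.23222 = 36.061 rad/s.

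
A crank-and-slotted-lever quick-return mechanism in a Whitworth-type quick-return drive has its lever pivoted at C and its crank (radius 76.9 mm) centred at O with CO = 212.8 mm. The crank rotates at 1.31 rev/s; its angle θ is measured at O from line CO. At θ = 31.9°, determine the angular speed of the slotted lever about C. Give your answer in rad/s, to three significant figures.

ω = 8.231 rad/s (from 1.31 rev/s).
Crank pin A relative to C: A = (d + r cosθ, r sinθ); lever angle φ = atan2(r sinθ, d + r cosθ).
Differentiating tanφ: φ̇ = rω(d cosθ + r)/(d² + r² + 2dr cosθ).
d² + r² + 2dr cosθ = |CA|² = 0.0789831 m²;  d cosθ + r = +0.25756 m.
|ω_lever| = |0.0769·8.231·+0.25756| / 0.0789831 = 2.0641 rad/s.

2.06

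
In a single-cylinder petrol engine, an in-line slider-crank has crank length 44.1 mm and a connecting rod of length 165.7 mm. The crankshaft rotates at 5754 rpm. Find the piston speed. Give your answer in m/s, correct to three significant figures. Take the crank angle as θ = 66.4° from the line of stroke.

27.0

ω = 2π·5754/60 = 602.6 rad/s
For an in-line slider-crank, x = r cosθ + √(L² − r² sin²θ), so v = −rω sinθ·[1 + r cosθ/√(L² − r² sin²θ)].
With r = 0.0441 m, L = 0.1657 m, θ = 66.4°: √(L² − r² sin²θ) = 0.1607 m.
v = −0.0441·602.6·0.91636·[1 + 0.0441·0.40035/0.1607] = -27.026 m/s.
|v| = 27.026 m/s.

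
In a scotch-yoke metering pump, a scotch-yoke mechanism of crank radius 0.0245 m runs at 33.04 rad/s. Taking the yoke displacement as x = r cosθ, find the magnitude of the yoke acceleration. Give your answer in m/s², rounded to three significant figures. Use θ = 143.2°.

ω = 33.04 rad/s
x = r cosθ ⇒ ẍ = −rω² cosθ (ω constant).
|a| = rω²|cosθ| = 0.0245·(33.04)²·|cos 143.2°| = 21.416 m/s².

21.4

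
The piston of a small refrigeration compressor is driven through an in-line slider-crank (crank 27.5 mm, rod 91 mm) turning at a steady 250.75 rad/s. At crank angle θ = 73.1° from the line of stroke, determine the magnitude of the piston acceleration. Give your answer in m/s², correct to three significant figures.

53.3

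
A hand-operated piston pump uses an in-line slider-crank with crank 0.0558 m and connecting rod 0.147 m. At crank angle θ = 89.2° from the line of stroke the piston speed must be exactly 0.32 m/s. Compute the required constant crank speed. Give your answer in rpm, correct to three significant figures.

For an in-line slider-crank, |v_piston| = rω|sinθ|·[1 + r cosθ/√(L² − r² sin²θ)].
With r = 0.0558 m, L = 0.147 m, θ = 89.2°: the bracketed kinematic factor |dx/dθ| = 0.056114 m.
ω = v/|dx/dθ| = 0.32/0.056114 = 5.7027 rad/s.
N = 60ω/(2π) = 54.456 rpm.

54.5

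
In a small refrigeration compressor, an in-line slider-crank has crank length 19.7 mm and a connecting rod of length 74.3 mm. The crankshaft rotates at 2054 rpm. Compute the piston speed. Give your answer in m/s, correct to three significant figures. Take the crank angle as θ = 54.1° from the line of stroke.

3.98

ω = 2π·2054/60 = 215.1 rad/s
For an in-line slider-crank, x = r cosθ + √(L² − r² sin²θ), so v = −rω sinθ·[1 + r cosθ/√(L² − r² sin²θ)].
With r = 0.0197 m, L = 0.0743 m, θ = 54.1°: √(L² − r² sin²θ) = 0.072566 m.
v = −0.0197·215.1·0.81004·[1 + 0.0197·0.58637/0.072566] = -3.9788 m/s.
|v| = 3.9788 m/s.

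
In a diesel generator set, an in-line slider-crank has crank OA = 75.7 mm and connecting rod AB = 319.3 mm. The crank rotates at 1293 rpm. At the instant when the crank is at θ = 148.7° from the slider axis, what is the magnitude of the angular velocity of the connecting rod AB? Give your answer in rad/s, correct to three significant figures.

27.6

ω = 135.4 rad/s (converted from 1293 rpm).
The rod makes angle φ with the slider axis where L sinφ = r sinθ; differentiating, L cosφ·φ̇ = r ω cosθ.
L cosφ = √(L² − r² sin²θ) = 0.31687 m.
|ω_rod| = r ω |cosθ| / √(L² − r² sin²θ) = 0.0757·135.4·0.85446/0.31687 = 27.64 rad/s.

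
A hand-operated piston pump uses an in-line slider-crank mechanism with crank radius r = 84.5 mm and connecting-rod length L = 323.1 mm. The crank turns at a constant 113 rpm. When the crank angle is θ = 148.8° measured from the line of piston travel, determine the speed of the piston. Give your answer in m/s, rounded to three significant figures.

ω = 2π·113/60 = 11.83 rad/s
For an in-line slider-crank, x = r cosθ + √(L² − r² sin²θ), so v = −rω sinθ·[1 + r cosθ/√(L² − r² sin²θ)].
With r = 0.0845 m, L = 0.3231 m, θ = 148.8°: √(L² − r² sin²θ) = 0.32012 m.
v = −0.0845·11.83·0.51803·[1 + 0.0845·-0.85536/0.32012] = -0.40103 m/s.
|v| = 0.40103 m/s.

0.401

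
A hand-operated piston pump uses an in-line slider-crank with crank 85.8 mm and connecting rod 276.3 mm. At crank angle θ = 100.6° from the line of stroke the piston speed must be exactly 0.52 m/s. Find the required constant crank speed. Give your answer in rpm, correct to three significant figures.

62.6

For an in-line slider-crank, |v_piston| = rω|sinθ|·[1 + r cosθ/√(L² − r² sin²θ)].
With r = 0.0858 m, L = 0.2763 m, θ = 100.6°: the bracketed kinematic factor |dx/dθ| = 0.079277 m.
ω = v/|dx/dθ| = 0.52/0.079277 = 6.5593 rad/s.
N = 60ω/(2π) = 62.637 rpm.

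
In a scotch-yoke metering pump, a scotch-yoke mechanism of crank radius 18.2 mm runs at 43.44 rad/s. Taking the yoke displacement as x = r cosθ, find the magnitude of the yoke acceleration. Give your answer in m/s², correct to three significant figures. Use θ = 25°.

ω = 43.44 rad/s
x = r cosθ ⇒ ẍ = −rω² cosθ (ω constant).
|a| = rω²|cosθ| = 0.0182·(43.44)²·|cos 25°| = 31.126 m/s².

31.1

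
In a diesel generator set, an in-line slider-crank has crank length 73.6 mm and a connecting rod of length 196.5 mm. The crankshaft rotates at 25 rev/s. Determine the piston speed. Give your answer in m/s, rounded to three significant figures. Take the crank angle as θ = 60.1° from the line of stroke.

12.0

ω = 2π·25 = 157.1 rad/s
For an in-line slider-crank, x = r cosθ + √(L² − r² sin²θ), so v = −rω sinθ·[1 + r cosθ/√(L² − r² sin²θ)].
With r = 0.0736 m, L = 0.1965 m, θ = 60.1°: √(L² − r² sin²θ) = 0.18585 m.
v = −0.0736·157.1·0.86690·[1 + 0.0736·0.49849/0.18585] = -12.001 m/s.
|v| = 12.001 m/s.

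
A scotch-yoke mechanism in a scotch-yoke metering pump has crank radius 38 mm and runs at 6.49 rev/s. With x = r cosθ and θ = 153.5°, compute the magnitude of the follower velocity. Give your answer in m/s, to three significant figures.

ω = 40.78 rad/s (from 6.49 rev/s).
x = r cosθ ⇒ ẋ = −rω sinθ.
|v| = rω|sinθ| = 0.038·40.78·|sin 153.5°| = 0.69141 m/s.

0.691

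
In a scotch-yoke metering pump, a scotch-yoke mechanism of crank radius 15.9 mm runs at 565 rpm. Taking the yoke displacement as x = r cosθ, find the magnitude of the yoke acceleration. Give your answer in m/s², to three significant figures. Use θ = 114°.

ω = 59.17 rad/s (from 565 rpm).
x = r cosθ ⇒ ẍ = −rω² cosθ (ω constant).
|a| = rω²|cosθ| = 0.0159·(59.17)²·|cos 114°| = 22.639 m/s².

22.6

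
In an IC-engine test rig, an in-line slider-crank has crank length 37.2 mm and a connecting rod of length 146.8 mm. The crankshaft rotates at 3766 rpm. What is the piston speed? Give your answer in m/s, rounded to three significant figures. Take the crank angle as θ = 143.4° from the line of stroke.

ω = 2π·3766/60 = 394.4 rad/s
For an in-line slider-crank, x = r cosθ + √(L² − r² sin²θ), so v = −rω sinθ·[1 + r cosθ/√(L² − r² sin²θ)].
With r = 0.0372 m, L = 0.1468 m, θ = 143.4°: √(L² − r² sin²θ) = 0.14511 m.
v = −0.0372·394.4·0.59622·[1 + 0.0372·-0.80282/0.14511] = -6.9469 m/s.
|v| = 6.9469 m/s.

6.95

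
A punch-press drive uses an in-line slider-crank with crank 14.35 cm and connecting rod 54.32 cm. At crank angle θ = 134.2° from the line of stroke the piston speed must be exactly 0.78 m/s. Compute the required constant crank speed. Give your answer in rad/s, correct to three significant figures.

9.33

For an in-line slider-crank, |v_piston| = rω|sinθ|·[1 + r cosθ/√(L² − r² sin²θ)].
With r = 0.1435 m, L = 0.5432 m, θ = 134.2°: the bracketed kinematic factor |dx/dθ| = 0.08358 m.
ω = v/|dx/dθ| = 0.78/0.08358 = 9.3323 rad/s.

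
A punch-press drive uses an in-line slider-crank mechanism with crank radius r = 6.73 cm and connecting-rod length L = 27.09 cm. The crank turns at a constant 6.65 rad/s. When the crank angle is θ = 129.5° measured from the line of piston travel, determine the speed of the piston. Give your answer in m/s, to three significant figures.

0.290

ω = 6.65 rad/s
For an in-line slider-crank, x = r cosθ + √(L² − r² sin²θ), so v = −rω sinθ·[1 + r cosθ/√(L² − r² sin²θ)].
With r = 0.0673 m, L = 0.2709 m, θ = 129.5°: √(L² − r² sin²θ) = 0.26588 m.
v = −0.0673·6.65·0.77162·[1 + 0.0673·-0.63608/0.26588] = -0.28973 m/s.
|v| = 0.28973 m/s.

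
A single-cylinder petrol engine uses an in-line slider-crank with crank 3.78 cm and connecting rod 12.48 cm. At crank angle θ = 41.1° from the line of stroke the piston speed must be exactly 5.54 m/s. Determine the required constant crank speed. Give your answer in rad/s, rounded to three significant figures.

181

For an in-line slider-crank, |v_piston| = rω|sinθ|·[1 + r cosθ/√(L² − r² sin²θ)].
With r = 0.0378 m, L = 0.1248 m, θ = 41.1°: the bracketed kinematic factor |dx/dθ| = 0.030636 m.
ω = v/|dx/dθ| = 5.54/0.030636 = 180.83 rad/s.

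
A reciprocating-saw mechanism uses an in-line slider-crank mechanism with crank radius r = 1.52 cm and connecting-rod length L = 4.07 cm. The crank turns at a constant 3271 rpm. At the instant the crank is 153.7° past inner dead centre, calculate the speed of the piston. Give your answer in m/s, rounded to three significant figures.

1.52

ω = 2π·3271/60 = 342.5 rad/s
For an in-line slider-crank, x = r cosθ + √(L² − r² sin²θ), so v = −rω sinθ·[1 + r cosθ/√(L² − r² sin²θ)].
With r = 0.0152 m, L = 0.0407 m, θ = 153.7°: √(L² − r² sin²θ) = 0.040139 m.
v = −0.0152·342.5·0.44307·[1 + 0.0152·-0.89649/0.040139] = -1.5237 m/s.
|v| = 1.5237 m/s.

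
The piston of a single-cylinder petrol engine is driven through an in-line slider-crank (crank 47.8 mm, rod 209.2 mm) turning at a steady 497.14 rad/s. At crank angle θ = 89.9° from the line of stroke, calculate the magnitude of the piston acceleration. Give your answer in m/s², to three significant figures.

2750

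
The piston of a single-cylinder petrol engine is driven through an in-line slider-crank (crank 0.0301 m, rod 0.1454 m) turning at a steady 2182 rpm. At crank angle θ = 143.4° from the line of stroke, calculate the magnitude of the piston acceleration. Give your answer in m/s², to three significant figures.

1160

ω = 2π·2182/60 = 228.5 rad/s
x(θ) = r cosθ + √(L² − r² sin²θ); with ω constant, a = ω²·d²x/dθ².
d²x/dθ² = −r cosθ − r²(cos2θ)/√u − r⁴ sin²2θ/(4u^{3/2}),  u = L² − r² sin²θ = 0.0208191 m².
Substituting r = 0.0301 m, L = 0.1454 m, θ = 143.4°: d²x/dθ² = +0.022287 m.
a = ω²·d²x/dθ² = (228.5)²·(+0.022287) = +1163.7 m/s²;  |a| = 1163.7 m/s².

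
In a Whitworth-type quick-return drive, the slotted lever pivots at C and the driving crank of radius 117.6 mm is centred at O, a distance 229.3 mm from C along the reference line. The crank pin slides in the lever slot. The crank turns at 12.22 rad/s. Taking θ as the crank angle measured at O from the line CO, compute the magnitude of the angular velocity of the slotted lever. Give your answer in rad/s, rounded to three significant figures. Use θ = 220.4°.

ω = 12.22 rad/s
Crank pin A relative to C: A = (d + r cosθ, r sinθ); lever angle φ = atan2(r sinθ, d + r cosθ).
Differentiating tanφ: φ̇ = rω(d cosθ + r)/(d² + r² + 2dr cosθ).
d² + r² + 2dr cosθ = |CA|² = 0.0253375 m²;  d cosθ + r = -0.057021 m.
|ω_lever| = |0.1176·12.22·-0.057021| / 0.0253375 = 3.2341 rad/s.

3.23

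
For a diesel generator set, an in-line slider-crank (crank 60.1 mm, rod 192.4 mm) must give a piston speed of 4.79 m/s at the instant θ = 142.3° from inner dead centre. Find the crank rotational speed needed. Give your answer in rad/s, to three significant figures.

174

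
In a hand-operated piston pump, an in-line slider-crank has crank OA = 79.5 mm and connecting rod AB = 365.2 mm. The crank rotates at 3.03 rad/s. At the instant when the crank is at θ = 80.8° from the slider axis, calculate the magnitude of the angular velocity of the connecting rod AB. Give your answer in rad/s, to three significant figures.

0.108

ω = 3.03 rad/s
The rod makes angle φ with the slider axis where L sinφ = r sinθ; differentiating, L cosφ·φ̇ = r ω cosθ.
L cosφ = √(L² − r² sin²θ) = 0.35667 m.
|ω_rod| = r ω |cosθ| / √(L² − r² sin²θ) = 0.0795·3.03·0.15988/0.35667 = 0.10798 rad/s.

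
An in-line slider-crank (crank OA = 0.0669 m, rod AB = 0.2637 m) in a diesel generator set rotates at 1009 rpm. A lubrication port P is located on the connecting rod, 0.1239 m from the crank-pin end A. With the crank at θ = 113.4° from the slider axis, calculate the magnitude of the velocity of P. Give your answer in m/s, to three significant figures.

ω = 105.7 rad/s.  Crank-pin speed |V_A| = rω = 7.0688 m/s, perpendicular to OA.
Rod angle: sinφ = −(r/L) sinθ ⇒ φ = -13.464°; ω_rod = −rω cosθ/√(L²−r²sin²θ) = +10.947 rad/s.
V_P = V_A + ω_rod × AP, with AP = 0.1239 m along the rod.
Components: V_Px = −rω sinθ − a·ω_rod·sinφ = -6.1716 m/s;  V_Py = rω cosθ + a·ω_rod·cosφ = -1.4883 m/s.
|V_P| = √(V_Px² + V_Py²) = 6.3486 m/s.

6.35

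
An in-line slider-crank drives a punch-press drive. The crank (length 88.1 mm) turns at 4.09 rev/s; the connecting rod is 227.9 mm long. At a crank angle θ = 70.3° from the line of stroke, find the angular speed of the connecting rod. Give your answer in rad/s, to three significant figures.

ω = 25.7 rad/s (converted from 4.09 rev/s).
The rod makes angle φ with the slider axis where L sinφ = r sinθ; differentiating, L cosφ·φ̇ = r ω cosθ.
L cosφ = √(L² − r² sin²θ) = 0.21227 m.
|ω_rod| = r ω |cosθ| / √(L² − r² sin²θ) = 0.0881·25.7·0.33710/0.21227 = 3.5954 rad/s.

3.60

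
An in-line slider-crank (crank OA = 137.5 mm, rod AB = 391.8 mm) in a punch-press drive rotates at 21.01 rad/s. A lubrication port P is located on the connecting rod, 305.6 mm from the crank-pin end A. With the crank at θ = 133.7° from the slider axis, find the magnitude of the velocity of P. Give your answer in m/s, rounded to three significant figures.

1.74

ω = 21.01 rad/s.  Crank-pin speed |V_A| = rω = 2.8889 m/s, perpendicular to OA.
Rod angle: sinφ = −(r/L) sinθ ⇒ φ = -14.698°; ω_rod = −rω cosθ/√(L²−r²sin²θ) = +5.2664 rad/s.
V_P = V_A + ω_rod × AP, with AP = 0.3056 m along the rod.
Components: V_Px = −rω sinθ − a·ω_rod·sinφ = -1.6802 m/s;  V_Py = rω cosθ + a·ω_rod·cosφ = -0.43911 m/s.
|V_P| = √(V_Px² + V_Py²) = 1.7366 m/s.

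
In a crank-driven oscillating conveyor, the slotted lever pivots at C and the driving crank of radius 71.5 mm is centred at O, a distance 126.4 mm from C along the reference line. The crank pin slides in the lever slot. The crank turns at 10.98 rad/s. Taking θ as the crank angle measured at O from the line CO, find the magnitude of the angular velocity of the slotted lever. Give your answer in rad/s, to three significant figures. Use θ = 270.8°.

ω = 10.98 rad/s
Crank pin A relative to C: A = (d + r cosθ, r sinθ); lever angle φ = atan2(r sinθ, d + r cosθ).
Differentiating tanφ: φ̇ = rω(d cosθ + r)/(d² + r² + 2dr cosθ).
d² + r² + 2dr cosθ = |CA|² = 0.0213416 m²;  d cosθ + r = +0.073265 m.
|ω_lever| = |0.0715·10.98·+0.073265| / 0.0213416 = 2.6951 rad/s.

2.70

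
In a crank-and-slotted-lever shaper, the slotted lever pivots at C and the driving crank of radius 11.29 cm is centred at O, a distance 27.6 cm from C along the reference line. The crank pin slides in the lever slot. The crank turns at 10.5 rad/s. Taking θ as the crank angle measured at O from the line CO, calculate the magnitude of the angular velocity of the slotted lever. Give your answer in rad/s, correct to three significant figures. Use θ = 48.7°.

ω = 10.5 rad/s
Crank pin A relative to C: A = (d + r cosθ, r sinθ); lever angle φ = atan2(r sinθ, d + r cosθ).
Differentiating tanφ: φ̇ = rω(d cosθ + r)/(d² + r² + 2dr cosθ).
d² + r² + 2dr cosθ = |CA|² = 0.130054 m²;  d cosθ + r = +0.29506 m.
|ω_lever| = |0.1129·10.5·+0.29506| / 0.130054 = 2.6895 rad/s.

2.69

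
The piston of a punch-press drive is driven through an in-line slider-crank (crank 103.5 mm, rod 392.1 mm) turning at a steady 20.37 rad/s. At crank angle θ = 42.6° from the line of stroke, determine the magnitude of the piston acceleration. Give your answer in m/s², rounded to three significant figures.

32.8

ω = 20.37 rad/s
x(θ) = r cosθ + √(L² − r² sin²θ); with ω constant, a = ω²·d²x/dθ².
d²x/dθ² = −r cosθ − r²(cos2θ)/√u − r⁴ sin²2θ/(4u^{3/2}),  u = L² − r² sin²θ = 0.148834 m².
Substituting r = 0.1035 m, L = 0.3921 m, θ = 42.6°: d²x/dθ² = -0.079006 m.
a = ω²·d²x/dθ² = (20.37)²·(-0.079006) = -32.782 m/s²;  |a| = 32.782 m/s².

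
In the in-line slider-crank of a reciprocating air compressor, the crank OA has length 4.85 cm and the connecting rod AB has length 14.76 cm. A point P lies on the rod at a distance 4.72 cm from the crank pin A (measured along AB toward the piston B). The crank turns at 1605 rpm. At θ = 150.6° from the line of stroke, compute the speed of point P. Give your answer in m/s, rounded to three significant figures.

ω = 168.1 rad/s.  Crank-pin speed |V_A| = rω = 8.1516 m/s, perpendicular to OA.
Rod angle: sinφ = −(r/L) sinθ ⇒ φ = -9.283°; ω_rod = −rω cosθ/√(L²−r²sin²θ) = +48.754 rad/s.
V_P = V_A + ω_rod × AP, with AP = 0.0472 m along the rod.
Components: V_Px = −rω sinθ − a·ω_rod·sinφ = -3.6305 m/s;  V_Py = rω cosθ + a·ω_rod·cosφ = -4.8308 m/s.
|V_P| = √(V_Px² + V_Py²) = 6.0429 m/s.

6.04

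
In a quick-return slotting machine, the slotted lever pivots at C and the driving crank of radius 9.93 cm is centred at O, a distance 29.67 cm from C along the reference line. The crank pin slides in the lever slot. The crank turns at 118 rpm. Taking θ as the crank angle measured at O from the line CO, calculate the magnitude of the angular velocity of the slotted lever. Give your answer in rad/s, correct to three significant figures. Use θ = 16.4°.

3.05

ω = 12.36 rad/s (from 118 rpm).
Crank pin A relative to C: A = (d + r cosθ, r sinθ); lever angle φ = atan2(r sinθ, d + r cosθ).
Differentiating tanφ: φ̇ = rω(d cosθ + r)/(d² + r² + 2dr cosθ).
d² + r² + 2dr cosθ = |CA|² = 0.154419 m²;  d cosθ + r = +0.38393 m.
|ω_lever| = |0.0993·12.36·+0.38393| / 0.154419 = 3.0508 rad/s.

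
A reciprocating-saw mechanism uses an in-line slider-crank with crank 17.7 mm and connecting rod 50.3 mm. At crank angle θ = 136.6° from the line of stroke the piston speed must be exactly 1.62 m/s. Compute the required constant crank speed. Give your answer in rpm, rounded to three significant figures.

For an in-line slider-crank, |v_piston| = rω|sinθ|·[1 + r cosθ/√(L² − r² sin²θ)].
With r = 0.0177 m, L = 0.0503 m, θ = 136.6°: the bracketed kinematic factor |dx/dθ| = 0.008957 m.
ω = v/|dx/dθ| = 1.62/0.008957 = 180.86 rad/s.
N = 60ω/(2π) = 1727.1 rpm.

1730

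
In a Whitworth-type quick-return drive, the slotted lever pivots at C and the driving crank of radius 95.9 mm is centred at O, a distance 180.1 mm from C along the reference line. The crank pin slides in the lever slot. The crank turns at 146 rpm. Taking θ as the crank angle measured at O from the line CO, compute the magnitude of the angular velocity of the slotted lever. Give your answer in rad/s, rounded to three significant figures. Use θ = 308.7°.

4.83

ω = 15.29 rad/s (from 146 rpm).
Crank pin A relative to C: A = (d + r cosθ, r sinθ); lever angle φ = atan2(r sinθ, d + r cosθ).
Differentiating tanφ: φ̇ = rω(d cosθ + r)/(d² + r² + 2dr cosθ).
d² + r² + 2dr cosθ = |CA|² = 0.0632307 m²;  d cosθ + r = +0.20851 m.
|ω_lever| = |0.0959·15.29·+0.20851| / 0.0632307 = 4.8349 rad/s.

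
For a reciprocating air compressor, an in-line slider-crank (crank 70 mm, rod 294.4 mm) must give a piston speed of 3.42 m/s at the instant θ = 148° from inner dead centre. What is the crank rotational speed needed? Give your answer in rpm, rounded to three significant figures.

1110

For an in-line slider-crank, |v_piston| = rω|sinθ|·[1 + r cosθ/√(L² − r² sin²θ)].
With r = 0.07 m, L = 0.2944 m, θ = 148°: the bracketed kinematic factor |dx/dθ| = 0.029554 m.
ω = v/|dx/dθ| = 3.42/0.029554 = 115.72 rad/s.
N = 60ω/(2π) = 1105 rpm.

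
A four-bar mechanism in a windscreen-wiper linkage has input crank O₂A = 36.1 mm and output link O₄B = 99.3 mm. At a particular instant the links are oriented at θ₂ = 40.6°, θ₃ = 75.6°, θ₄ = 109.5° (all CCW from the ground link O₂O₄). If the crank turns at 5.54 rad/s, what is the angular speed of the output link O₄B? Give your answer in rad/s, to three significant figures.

2.07

ω₂ = 5.54 rad/s
Differentiating the loop-closure r₂e^{iθ₂}+r₃e^{iθ₃}=r₁+r₄e^{iθ₄} gives r₂ω₂e^{iθ₂}+r₃ω₃e^{iθ₃}=r₄ω₄e^{iθ₄}.
Eliminating the other unknown: ω₄ = r₂ω₂ sin(θ₂−θ₃) / [r₄ sin(θ₄−θ₃)].
Numerator sine = -0.57358; denominator sine = +0.55775.
Result = 0.0361·5.54·(-0.57358) / (0.0993·(+0.55775)) = -2.0712 rad/s; magnitude 2.0712 rad/s.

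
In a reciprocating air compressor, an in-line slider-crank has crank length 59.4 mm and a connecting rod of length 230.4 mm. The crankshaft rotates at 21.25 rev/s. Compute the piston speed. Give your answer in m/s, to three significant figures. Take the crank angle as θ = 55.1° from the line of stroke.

7.49

ω = 2π·21.2 = 133.5 rad/s
For an in-line slider-crank, x = r cosθ + √(L² − r² sin²θ), so v = −rω sinθ·[1 + r cosθ/√(L² − r² sin²θ)].
With r = 0.0594 m, L = 0.2304 m, θ = 55.1°: √(L² − r² sin²θ) = 0.22519 m.
v = −0.0594·133.5·0.82015·[1 + 0.0594·0.57215/0.22519] = -7.4862 m/s.
|v| = 7.4862 m/s.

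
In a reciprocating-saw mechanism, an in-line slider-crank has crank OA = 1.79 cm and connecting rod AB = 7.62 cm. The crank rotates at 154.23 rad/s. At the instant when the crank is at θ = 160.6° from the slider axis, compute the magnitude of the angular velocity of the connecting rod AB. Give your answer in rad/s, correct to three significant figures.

34.3

ω = 154.2 rad/s
The rod makes angle φ with the slider axis where L sinφ = r sinθ; differentiating, L cosφ·φ̇ = r ω cosθ.
L cosφ = √(L² − r² sin²θ) = 0.075968 m.
|ω_rod| = r ω |cosθ| / √(L² − r² sin²θ) = 0.0179·154.2·0.94322/0.075968 = 34.277 rad/s.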